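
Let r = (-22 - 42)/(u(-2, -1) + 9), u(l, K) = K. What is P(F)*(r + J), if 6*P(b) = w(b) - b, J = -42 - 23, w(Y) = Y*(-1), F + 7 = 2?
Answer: -365/3 ≈ -121.67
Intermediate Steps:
F = -5 (F = -7 + 2 = -5)
w(Y) = -Y
J = -65
r = -8 (r = (-22 - 42)/(-1 + 9) = -64/8 = -64*⅛ = -8)
P(b) = -b/3 (P(b) = (-b - b)/6 = (-2*b)/6 = -b/3)
P(F)*(r + J) = (-⅓*(-5))*(-8 - 65) = (5/3)*(-73) = -365/3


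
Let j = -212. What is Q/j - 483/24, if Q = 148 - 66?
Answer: -8697/424 ≈ -20.512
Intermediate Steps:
Q = 82
Q/j - 483/24 = 82/(-212) - 483/24 = 82*(-1/212) - 483*1/24 = -41/106 - 161/8 = -8697/424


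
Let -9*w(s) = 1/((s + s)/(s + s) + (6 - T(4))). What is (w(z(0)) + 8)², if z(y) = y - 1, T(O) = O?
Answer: 46225/729 ≈ 63.409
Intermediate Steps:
z(y) = -1 + y
w(s) = -1/27 (w(s) = -1/(9*((s + s)/(s + s) + (6 - 1*4))) = -1/(9*((2*s)/((2*s)) + (6 - 4))) = -1/(9*((2*s)*(1/(2*s)) + 2)) = -1/(9*(1 + 2)) = -⅑/3 = -⅑*⅓ = -1/27)
(w(z(0)) + 8)² = (-1/27 + 8)² = (215/27)² = 46225/729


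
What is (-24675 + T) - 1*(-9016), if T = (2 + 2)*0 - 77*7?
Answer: -16198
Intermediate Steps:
T = -539 (T = 4*0 - 539 = 0 - 539 = -539)
(-24675 + T) - 1*(-9016) = (-24675 - 539) - 1*(-9016) = -25214 + 9016 = -16198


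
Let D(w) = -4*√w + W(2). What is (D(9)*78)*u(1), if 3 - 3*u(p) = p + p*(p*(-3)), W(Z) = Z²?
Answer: -1040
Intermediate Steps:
u(p) = 1 + p² - p/3 (u(p) = 1 - (p + p*(p*(-3)))/3 = 1 - (p + p*(-3*p))/3 = 1 - (p - 3*p²)/3 = 1 + (p² - p/3) = 1 + p² - p/3)
D(w) = 4 - 4*√w (D(w) = -4*√w + 2² = -4*√w + 4 = 4 - 4*√w)
(D(9)*78)*u(1) = ((4 - 4*√9)*78)*(1 + 1² - ⅓*1) = ((4 - 4*3)*78)*(1 + 1 - ⅓) = ((4 - 12)*78)*(5/3) = -8*78*(5/3) = -624*5/3 = -1040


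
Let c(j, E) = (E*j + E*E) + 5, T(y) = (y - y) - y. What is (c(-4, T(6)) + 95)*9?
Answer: 1440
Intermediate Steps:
T(y) = -y (T(y) = 0 - y = -y)
c(j, E) = 5 + E² + E*j (c(j, E) = (E*j + E²) + 5 = (E² + E*j) + 5 = 5 + E² + E*j)
(c(-4, T(6)) + 95)*9 = ((5 + (-1*6)² - 1*6*(-4)) + 95)*9 = ((5 + (-6)² - 6*(-4)) + 95)*9 = ((5 + 36 + 24) + 95)*9 = (65 + 95)*9 = 160*9 = 1440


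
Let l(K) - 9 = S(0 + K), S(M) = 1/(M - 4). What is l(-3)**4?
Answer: 14776336/2401 ≈ 6154.2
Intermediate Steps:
S(M) = 1/(-4 + M)
l(K) = 9 + 1/(-4 + K) (l(K) = 9 + 1/(-4 + (0 + K)) = 9 + 1/(-4 + K))
l(-3)**4 = ((-35 + 9*(-3))/(-4 - 3))**4 = ((-35 - 27)/(-7))**4 = (-1/7*(-62))**4 = (62/7)**4 = 14776336/2401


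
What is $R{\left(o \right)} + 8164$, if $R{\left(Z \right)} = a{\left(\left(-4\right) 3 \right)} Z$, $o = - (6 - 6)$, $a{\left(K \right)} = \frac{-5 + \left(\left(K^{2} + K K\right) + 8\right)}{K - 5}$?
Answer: $8164$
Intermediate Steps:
$a{\left(K \right)} = \frac{3 + 2 K^{2}}{-5 + K}$ ($a{\left(K \right)} = \frac{-5 + \left(\left(K^{2} + K^{2}\right) + 8\right)}{-5 + K} = \frac{-5 + \left(2 K^{2} + 8\right)}{-5 + K} = \frac{-5 + \left(8 + 2 K^{2}\right)}{-5 + K} = \frac{3 + 2 K^{2}}{-5 + K}$)
$o = 0$ ($o = \left(-1\right) 0 = 0$)
$R{\left(Z \right)} = - \frac{291 Z}{17}$ ($R{\left(Z \right)} = \frac{3 + 2 \left(\left(-4\right) 3\right)^{2}}{-5 - 12} Z = \frac{3 + 2 \left(-12\right)^{2}}{-5 - 12} Z = \frac{3 + 2 \cdot 144}{-17} Z = - \frac{3 + 288}{17} Z = \left(- \frac{1}{17}\right) 291 Z = - \frac{291 Z}{17}$)
$R{\left(o \right)} + 8164 = \left(- \frac{291}{17}\right) 0 + 8164 = 0 + 8164 = 8164$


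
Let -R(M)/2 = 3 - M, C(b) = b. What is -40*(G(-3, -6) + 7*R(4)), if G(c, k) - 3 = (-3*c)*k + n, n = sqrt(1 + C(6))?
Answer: 1480 - 40*sqrt(7) ≈ 1374.2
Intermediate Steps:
R(M) = -6 + 2*M (R(M) = -2*(3 - M) = -6 + 2*M)
n = sqrt(7) (n = sqrt(1 + 6) = sqrt(7) ≈ 2.6458)
G(c, k) = 3 + sqrt(7) - 3*c*k (G(c, k) = 3 + ((-3*c)*k + sqrt(7)) = 3 + (-3*c*k + sqrt(7)) = 3 + (sqrt(7) - 3*c*k) = 3 + sqrt(7) - 3*c*k)
-40*(G(-3, -6) + 7*R(4)) = -40*((3 + sqrt(7) - 3*(-3)*(-6)) + 7*(-6 + 2*4)) = -40*((3 + sqrt(7) - 54) + 7*(-6 + 8)) = -40*((-51 + sqrt(7)) + 7*2) = -40*((-51 + sqrt(7)) + 14) = -40*(-37 + sqrt(7)) = 1480 - 40*sqrt(7)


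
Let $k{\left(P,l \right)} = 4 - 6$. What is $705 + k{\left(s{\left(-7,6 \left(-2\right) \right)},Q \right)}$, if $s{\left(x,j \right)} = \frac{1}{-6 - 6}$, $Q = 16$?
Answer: $703$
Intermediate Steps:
$s{\left(x,j \right)} = - \frac{1}{12}$ ($s{\left(x,j \right)} = \frac{1}{-12} = - \frac{1}{12}$)
$k{\left(P,l \right)} = -2$ ($k{\left(P,l \right)} = 4 - 6 = -2$)
$705 + k{\left(s{\left(-7,6 \left(-2\right) \right)},Q \right)} = 705 - 2 = 703$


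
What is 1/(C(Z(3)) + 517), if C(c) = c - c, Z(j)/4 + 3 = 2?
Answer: 1/517 ≈ 0.0019342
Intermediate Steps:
Z(j) = -4 (Z(j) = -12 + 4*2 = -12 + 8 = -4)
C(c) = 0
1/(C(Z(3)) + 517) = 1/(0 + 517) = 1/517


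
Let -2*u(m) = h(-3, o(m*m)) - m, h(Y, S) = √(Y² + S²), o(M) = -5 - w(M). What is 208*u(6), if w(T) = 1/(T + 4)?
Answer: 624 - 39*√6089/5 ≈ 15.350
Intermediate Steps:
w(T) = 1/(4 + T)
o(M) = -5 - 1/(4 + M)
h(Y, S) = √(S² + Y²)
u(m) = m/2 - √(9 + (-21 - 5*m²)²/(4 + m²)²)/2 (u(m) = -(√(((-21 - 5*m*m)/(4 + m*m))² + (-3)²) - m)/2 = -(√(((-21 - 5*m²)/(4 + m²))² + 9) - m)/2 = -(√((-21 - 5*m²)²/(4 + m²)² + 9) - m)/2 = -(√(9 + (-21 - 5*m²)²/(4 + m²)²) - m)/2 = m/2 - √(9 + (-21 - 5*m²)²/(4 + m²)²)/2)
208*u(6) = 208*((½)*6 - √(585 + 34*6⁴ + 282*6²)/√(16 + 6⁴ + 8*6²)/2) = 208*(3 - √(585 + 34*1296 + 282*36)/√(16 + 1296 + 8*36)/2) = 208*(3 - √(585 + 44064 + 10152)/√(16 + 1296 + 288)/2) = 208*(3 - 3*√6089/40/2) = 208*(3 - 3*√6089/80) = 624 - 39*√6089/5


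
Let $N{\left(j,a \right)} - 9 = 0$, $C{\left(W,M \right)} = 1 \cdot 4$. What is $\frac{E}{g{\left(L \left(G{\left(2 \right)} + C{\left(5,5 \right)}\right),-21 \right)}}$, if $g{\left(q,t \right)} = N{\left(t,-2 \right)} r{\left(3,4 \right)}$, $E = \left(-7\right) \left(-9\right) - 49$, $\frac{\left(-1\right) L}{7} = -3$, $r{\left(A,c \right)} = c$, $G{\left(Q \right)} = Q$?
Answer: $\frac{7}{18} \approx 0.38889$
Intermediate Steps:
$C{\left(W,M \right)} = 4$
$L = 21$ ($L = \left(-7\right) \left(-3\right) = 21$)
$N{\left(j,a \right)} = 9$ ($N{\left(j,a \right)} = 9 + 0 = 9$)
$E = 14$ ($E = 63 - 49 = 14$)
$g{\left(q,t \right)} = 36$ ($g{\left(q,t \right)} = 9 \cdot 4 = 36$)
$\frac{E}{g{\left(L \left(G{\left(2 \right)} + C{\left(5,5 \right)}\right),-21 \right)}} = \frac{14}{36} = 14 \cdot \frac{1}{36} = \frac{7}{18}$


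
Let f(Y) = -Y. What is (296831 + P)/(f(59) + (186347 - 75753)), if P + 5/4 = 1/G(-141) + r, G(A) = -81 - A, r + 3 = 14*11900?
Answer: 13902803/3316050 ≈ 4.1926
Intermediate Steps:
r = 166597 (r = -3 + 14*11900 = -3 + 166600 = 166597)
P = 4997873/30 (P = -5/4 + (1/(-81 - 1*(-141)) + 166597) = -5/4 + (1/(-81 + 141) + 166597) = -5/4 + (1/60 + 166597) = -5/4 + 9995821/60 = 4997873/30 ≈ 1.6660e+5)
(296831 + P)/(f(59) + (186347 - 75753)) = (296831 + 4997873/30)/(-1*59 + (186347 - 75753)) = 13902803/(30*(-59 + 110594)) = (13902803/30)/110535 = (13902803/30)*(1/110535) = 13902803/3316050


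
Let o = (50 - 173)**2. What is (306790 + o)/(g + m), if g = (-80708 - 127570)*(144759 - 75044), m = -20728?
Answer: -321919/14520121498 ≈ -2.2171e-5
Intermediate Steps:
g = -14520100770 (g = -208278*69715 = -14520100770)
o = 15129 (o = (-123)**2 = 15129)
(306790 + o)/(g + m) = (306790 + 15129)/(-14520100770 - 20728) = 321919/(-14520121498) = 321919*(-1/14520121498) = -321919/14520121498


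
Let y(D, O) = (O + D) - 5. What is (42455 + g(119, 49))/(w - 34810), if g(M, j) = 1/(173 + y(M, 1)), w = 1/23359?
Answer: -285611450719/234180515232 ≈ -1.2196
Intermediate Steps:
w = 1/23359 ≈ 4.2810e-5
y(D, O) = -5 + D + O (y(D, O) = (D + O) - 5 = -5 + D + O)
g(M, j) = 1/(169 + M) (g(M, j) = 1/(173 + (-5 + M + 1)) = 1/(173 + (-4 + M)) = 1/(169 + M))
(42455 + g(119, 49))/(w - 34810) = (42455 + 1/(169 + 119))/(1/23359 - 34810) = (42455 + 1/288)/(-813126789/23359) = (42455 + 1/288)*(-23359/813126789) = (12227041/288)*(-23359/813126789) = -285611450719/234180515232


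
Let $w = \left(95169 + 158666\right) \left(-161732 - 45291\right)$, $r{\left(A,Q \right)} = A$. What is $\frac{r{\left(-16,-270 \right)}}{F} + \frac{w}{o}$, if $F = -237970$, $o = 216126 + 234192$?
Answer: $- \frac{6252624052544381}{53581087230} \approx -1.1669 \cdot 10^{5}$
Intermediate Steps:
$o = 450318$
$w = -52549683205$ ($w = 253835 \left(-207023\right) = -52549683205$)
$\frac{r{\left(-16,-270 \right)}}{F} + \frac{w}{o} = - \frac{16}{-237970} - \frac{52549683205}{450318} = \left(-16\right) \left(- \frac{1}{237970}\right) - \frac{52549683205}{450318} = \frac{8}{118985} - \frac{52549683205}{450318} = - \frac{6252624052544381}{53581087230}$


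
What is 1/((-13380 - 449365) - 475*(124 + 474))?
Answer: -1/746795 ≈ -1.3391e-6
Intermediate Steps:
1/((-13380 - 449365) - 475*(124 + 474)) = 1/(-462745 - 475*598) = 1/(-462745 - 284050) = 1/(-746795) = -1/746795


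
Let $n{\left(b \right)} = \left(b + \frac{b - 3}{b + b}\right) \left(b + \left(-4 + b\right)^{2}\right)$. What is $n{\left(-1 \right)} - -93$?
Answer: $117$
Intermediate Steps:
$n{\left(b \right)} = \left(b + \left(-4 + b\right)^{2}\right) \left(b + \frac{-3 + b}{2 b}\right)$ ($n{\left(b \right)} = \left(b + \frac{-3 + b}{2 b}\right) \left(b + \left(-4 + b\right)^{2}\right) = \left(b + \left(-4 + b\right)^{2}\right) \left(b + \frac{-3 + b}{2 b}\right)$)
$n{\left(-1 \right)} - -93 = \left(\frac{37}{2} + \left(-1\right)^{3} - \frac{24}{-1} + 11 \left(-1\right) - \frac{13 \left(-1\right)^{2}}{2}\right) - -93 = \left(\frac{37}{2} - 1 - -24 - 11 - \frac{13}{2}\right) + 93 = \left(\frac{37}{2} - 1 + 24 - 11 - \frac{13}{2}\right) + 93 = 24 + 93 = 117$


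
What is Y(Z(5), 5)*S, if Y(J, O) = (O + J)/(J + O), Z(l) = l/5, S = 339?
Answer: 339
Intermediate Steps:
Z(l) = l/5 (Z(l) = l*(⅕) = l/5)
Y(J, O) = 1 (Y(J, O) = (J + O)/(J + O) = 1)
Y(Z(5), 5)*S = 1*339 = 339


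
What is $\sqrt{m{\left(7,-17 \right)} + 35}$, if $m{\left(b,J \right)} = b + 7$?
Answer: $7$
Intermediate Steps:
$m{\left(b,J \right)} = 7 + b$
$\sqrt{m{\left(7,-17 \right)} + 35} = \sqrt{\left(7 + 7\right) + 35} = \sqrt{14 + 35} = \sqrt{49} = 7$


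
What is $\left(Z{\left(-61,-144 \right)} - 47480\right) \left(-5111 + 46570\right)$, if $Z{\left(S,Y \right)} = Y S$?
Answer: $-1604297464$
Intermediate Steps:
$Z{\left(S,Y \right)} = S Y$
$\left(Z{\left(-61,-144 \right)} - 47480\right) \left(-5111 + 46570\right) = \left(\left(-61\right) \left(-144\right) - 47480\right) \left(-5111 + 46570\right) = \left(8784 - 47480\right) 41459 = \left(-38696\right) 41459 = -1604297464$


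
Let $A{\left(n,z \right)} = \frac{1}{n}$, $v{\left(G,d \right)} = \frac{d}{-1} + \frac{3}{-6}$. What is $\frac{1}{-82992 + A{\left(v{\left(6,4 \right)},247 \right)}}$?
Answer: $- \frac{9}{746930} \approx -1.2049 \cdot 10^{-5}$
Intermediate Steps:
$v{\left(G,d \right)} = - \frac{1}{2} - d$ ($v{\left(G,d \right)} = d \left(-1\right) + 3 \left(- \frac{1}{6}\right) = - d - \frac{1}{2} = - \frac{1}{2} - d$)
$\frac{1}{-82992 + A{\left(v{\left(6,4 \right)},247 \right)}} = \frac{1}{-82992 + \frac{1}{- \frac{1}{2} - 4}} = \frac{1}{-82992 + \frac{1}{- \frac{9}{2}}} = \frac{1}{-82992 - \frac{2}{9}} = \frac{1}{- \frac{746930}{9}} = - \frac{9}{746930}$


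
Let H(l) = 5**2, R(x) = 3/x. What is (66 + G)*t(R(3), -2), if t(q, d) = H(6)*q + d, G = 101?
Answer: 3841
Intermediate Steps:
H(l) = 25
t(q, d) = d + 25*q (t(q, d) = 25*q + d = d + 25*q)
(66 + G)*t(R(3), -2) = (66 + 101)*(-2 + 25*(3/3)) = 167*(-2 + 25*(3*(1/3))) = 167*(-2 + 25*1) = 167*(-2 + 25) = 167*23 = 3841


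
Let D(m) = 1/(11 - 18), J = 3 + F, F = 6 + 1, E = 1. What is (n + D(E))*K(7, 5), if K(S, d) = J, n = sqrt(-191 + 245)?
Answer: -10/7 + 30*sqrt(6) ≈ 72.056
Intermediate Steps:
F = 7
n = 3*sqrt(6) (n = sqrt(54) = 3*sqrt(6) ≈ 7.3485)
J = 10 (J = 3 + 7 = 10)
K(S, d) = 10
D(m) = -1/7 (D(m) = 1/(-7) = -1/7)
(n + D(E))*K(7, 5) = (3*sqrt(6) - 1/7)*10 = (-1/7 + 3*sqrt(6))*10 = -10/7 + 30*sqrt(6)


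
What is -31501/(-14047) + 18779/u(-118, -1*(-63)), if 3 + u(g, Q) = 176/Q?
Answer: -16618273106/182611 ≈ -91004.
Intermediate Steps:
u(g, Q) = -3 + 176/Q
-31501/(-14047) + 18779/u(-118, -1*(-63)) = -31501/(-14047) + 18779/(-3 + 176/((-1*(-63)))) = -31501*(-1/14047) + 18779/(-3 + 176/63) = 31501/14047 + 18779/(-3 + 176*(1/63)) = 31501/14047 + 18779/(-3 + 176/63) = 31501/14047 + 18779/(-13/63) = 31501/14047 + 18779*(-63/13) = 31501/14047 - 1183077/13 = -16618273106/182611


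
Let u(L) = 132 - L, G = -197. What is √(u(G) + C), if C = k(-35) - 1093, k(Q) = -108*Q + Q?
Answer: √2981 ≈ 54.599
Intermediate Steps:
k(Q) = -107*Q
C = 2652 (C = -107*(-35) - 1093 = 3745 - 1093 = 2652)
√(u(G) + C) = √((132 - 1*(-197)) + 2652) = √((132 + 197) + 2652) = √(329 + 2652) = √2981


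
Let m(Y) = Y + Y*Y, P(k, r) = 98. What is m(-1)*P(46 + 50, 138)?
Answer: 0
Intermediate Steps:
m(Y) = Y + Y²
m(-1)*P(46 + 50, 138) = -(1 - 1)*98 = -1*0*98 = 0*98 = 0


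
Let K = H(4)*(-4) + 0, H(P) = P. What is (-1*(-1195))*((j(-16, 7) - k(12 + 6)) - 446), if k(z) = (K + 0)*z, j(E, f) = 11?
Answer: -175665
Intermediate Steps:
K = -16 (K = 4*(-4) + 0 = -16 + 0 = -16)
k(z) = -16*z (k(z) = (-16 + 0)*z = -16*z)
(-1*(-1195))*((j(-16, 7) - k(12 + 6)) - 446) = (-1*(-1195))*((11 - (-16)*(12 + 6)) - 446) = 1195*((11 - (-16)*18) - 446) = 1195*((11 - 1*(-288)) - 446) = 1195*((11 + 288) - 446) = 1195*(299 - 446) = 1195*(-147) = -175665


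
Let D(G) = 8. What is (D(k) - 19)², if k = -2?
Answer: 121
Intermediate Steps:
(D(k) - 19)² = (8 - 19)² = (-11)² = 121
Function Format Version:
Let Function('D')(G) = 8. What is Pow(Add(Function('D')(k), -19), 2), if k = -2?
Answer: 121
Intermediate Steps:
Pow(Add(Function('D')(k), -19), 2) = Pow(Add(8, -19), 2) = Pow(-11, 2) = 121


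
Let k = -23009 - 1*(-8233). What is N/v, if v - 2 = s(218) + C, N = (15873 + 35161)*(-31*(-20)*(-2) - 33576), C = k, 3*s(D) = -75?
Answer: 1776799744/14799 ≈ 1.2006e+5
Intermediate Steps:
s(D) = -25 (s(D) = (1/3)*(-75) = -25)
k = -14776 (k = -23009 + 8233 = -14776)
C = -14776
N = -1776799744 (N = 51034*(620*(-2) - 33576) = 51034*(-1240 - 33576) = 51034*(-34816) = -1776799744)
v = -14799 (v = 2 + (-25 - 14776) = 2 - 14801 = -14799)
N/v = -1776799744/(-14799) = -1776799744*(-1/14799) = 1776799744/14799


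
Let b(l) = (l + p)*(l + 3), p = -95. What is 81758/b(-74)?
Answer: 81758/11999 ≈ 6.8137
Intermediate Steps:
b(l) = (-95 + l)*(3 + l) (b(l) = (l - 95)*(l + 3) = (-95 + l)*(3 + l))
81758/b(-74) = 81758/(-285 + (-74)² - 92*(-74)) = 81758/(-285 + 5476 + 6808) = 81758/11999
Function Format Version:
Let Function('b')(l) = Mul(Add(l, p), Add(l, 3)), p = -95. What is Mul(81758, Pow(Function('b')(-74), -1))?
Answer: Rational(81758, 11999) ≈ 6.8137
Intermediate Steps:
Function('b')(l) = Mul(Add(-95, l), Add(3, l)) (Function('b')(l) = Mul(Add(l, -95), Add(l, 3)) = Mul(Add(-95, l), Add(3, l)))
Mul(81758, Pow(Function('b')(-74), -1)) = Mul(81758, Pow(Add(-285, Pow(-74, 2), Mul(-92, -74)), -1)) = Mul(81758, Pow(Add(-285, 5476, 6808), -1)) = Mul(81758, Pow(11999, -1)) = Mul(81758, Rational(1, 11999)) = Rational(81758, 11999)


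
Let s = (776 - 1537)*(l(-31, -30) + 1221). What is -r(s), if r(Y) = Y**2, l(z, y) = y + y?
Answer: -780609357441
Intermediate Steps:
l(z, y) = 2*y
s = -883521 (s = (776 - 1537)*(2*(-30) + 1221) = -761*(-60 + 1221) = -761*1161 = -883521)
-r(s) = -1*(-883521)**2 = -1*780609357441 = -780609357441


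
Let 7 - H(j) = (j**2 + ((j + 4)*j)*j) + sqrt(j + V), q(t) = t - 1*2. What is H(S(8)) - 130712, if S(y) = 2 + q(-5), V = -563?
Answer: -130705 - 2*I*sqrt(142) ≈ -1.3071e+5 - 23.833*I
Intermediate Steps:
q(t) = -2 + t (q(t) = t - 2 = -2 + t)
S(y) = -5 (S(y) = 2 + (-2 - 5) = 2 - 7 = -5)
H(j) = 7 - j**2 - sqrt(-563 + j) - j**2*(4 + j) (H(j) = 7 - ((j**2 + ((j + 4)*j)*j) + sqrt(j - 563)) = 7 - ((j**2 + ((4 + j)*j)*j) + sqrt(-563 + j)) = 7 - ((j**2 + (j*(4 + j))*j) + sqrt(-563 + j)) = 7 - ((j**2 + j**2*(4 + j)) + sqrt(-563 + j)) = 7 - (j**2 + sqrt(-563 + j) + j**2*(4 + j)) = 7 + (-j**2 - sqrt(-563 + j) - j**2*(4 + j)) = 7 - j**2 - sqrt(-563 + j) - j**2*(4 + j))
H(S(8)) - 130712 = (7 - 1*(-5)**3 - sqrt(-563 - 5) - 5*(-5)**2) - 130712 = (7 - 1*(-125) - sqrt(-568) - 5*25) - 130712 = (7 + 125 - 2*I*sqrt(142) - 125) - 130712 = (7 - 2*I*sqrt(142)) - 130712 = -130705 - 2*I*sqrt(142)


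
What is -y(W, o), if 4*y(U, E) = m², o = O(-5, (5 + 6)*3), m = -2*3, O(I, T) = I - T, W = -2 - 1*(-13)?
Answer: -9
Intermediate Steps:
W = 11 (W = -2 + 13 = 11)
m = -6
o = -38 (o = -5 - (5 + 6)*3 = -5 - 11*3 = -5 - 1*33 = -5 - 33 = -38)
y(U, E) = 9 (y(U, E) = (¼)*(-6)² = (¼)*36 = 9)
-y(W, o) = -1*9 = -9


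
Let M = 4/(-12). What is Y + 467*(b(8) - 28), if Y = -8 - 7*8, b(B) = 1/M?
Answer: -14541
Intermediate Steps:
M = -⅓ (M = 4*(-1/12) = -⅓ ≈ -0.33333)
b(B) = -3 (b(B) = 1/(-⅓) = -3)
Y = -64 (Y = -8 - 56 = -64)
Y + 467*(b(8) - 28) = -64 + 467*(-3 - 28) = -64 + 467*(-31) = -64 - 14477 = -14541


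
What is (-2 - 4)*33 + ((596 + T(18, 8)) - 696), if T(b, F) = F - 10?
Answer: -300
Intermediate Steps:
T(b, F) = -10 + F
(-2 - 4)*33 + ((596 + T(18, 8)) - 696) = (-2 - 4)*33 + ((596 + (-10 + 8)) - 696) = -6*33 + ((596 - 2) - 696) = -198 + (594 - 696) = -198 - 102 = -300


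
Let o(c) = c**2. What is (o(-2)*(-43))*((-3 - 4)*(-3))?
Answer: -3612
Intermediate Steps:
(o(-2)*(-43))*((-3 - 4)*(-3)) = ((-2)**2*(-43))*((-3 - 4)*(-3)) = (4*(-43))*(-7*(-3)) = -172*21 = -3612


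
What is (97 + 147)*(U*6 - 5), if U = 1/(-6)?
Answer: -1464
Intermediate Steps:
U = -1/6 ≈ -0.16667
(97 + 147)*(U*6 - 5) = (97 + 147)*(-1/6*6 - 5) = 244*(-1 - 5) = 244*(-6) = -1464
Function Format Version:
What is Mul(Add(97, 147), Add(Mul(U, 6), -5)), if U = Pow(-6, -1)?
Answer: -1464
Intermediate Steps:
U = Rational(-1, 6) ≈ -0.16667
Mul(Add(97, 147), Add(Mul(U, 6), -5)) = Mul(Add(97, 147), Add(Mul(Rational(-1, 6), 6), -5)) = Mul(244, Add(-1, -5)) = Mul(244, -6) = -1464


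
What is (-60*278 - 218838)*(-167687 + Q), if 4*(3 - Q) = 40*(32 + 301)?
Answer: 40276875252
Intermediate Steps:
Q = -3327 (Q = 3 - 10*(32 + 301) = 3 - 10*333 = 3 - 1/4*13320 = 3 - 3330 = -3327)
(-60*278 - 218838)*(-167687 + Q) = (-60*278 - 218838)*(-167687 - 3327) = (-16680 - 218838)*(-171014) = -235518*(-171014) = 40276875252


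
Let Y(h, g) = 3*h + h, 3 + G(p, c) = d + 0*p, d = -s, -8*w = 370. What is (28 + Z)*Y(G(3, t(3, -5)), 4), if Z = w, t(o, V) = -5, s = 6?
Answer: 657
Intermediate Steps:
w = -185/4 (w = -⅛*370 = -185/4 ≈ -46.250)
d = -6 (d = -1*6 = -6)
G(p, c) = -9 (G(p, c) = -3 + (-6 + 0*p) = -3 + (-6 + 0) = -3 - 6 = -9)
Z = -185/4 ≈ -46.250
Y(h, g) = 4*h
(28 + Z)*Y(G(3, t(3, -5)), 4) = (28 - 185/4)*(4*(-9)) = -73/4*(-36) = 657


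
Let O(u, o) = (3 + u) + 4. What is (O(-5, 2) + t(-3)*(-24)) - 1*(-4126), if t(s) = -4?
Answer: 4224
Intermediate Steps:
O(u, o) = 7 + u
(O(-5, 2) + t(-3)*(-24)) - 1*(-4126) = ((7 - 5) - 4*(-24)) - 1*(-4126) = (2 + 96) + 4126 = 98 + 4126 = 4224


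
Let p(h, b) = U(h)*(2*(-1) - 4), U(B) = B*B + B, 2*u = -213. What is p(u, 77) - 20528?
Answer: -175885/2 ≈ -87943.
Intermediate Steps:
u = -213/2 (u = (½)*(-213) = -213/2 ≈ -106.50)
U(B) = B + B² (U(B) = B² + B = B + B²)
p(h, b) = -6*h*(1 + h) (p(h, b) = (h*(1 + h))*(2*(-1) - 4) = (h*(1 + h))*(-2 - 4) = (h*(1 + h))*(-6) = -6*h*(1 + h))
p(u, 77) - 20528 = -6*(-213/2)*(1 - 213/2) - 20528 = -6*(-213/2)*(-211/2) - 20528 = -134829/2 - 20528 = -175885/2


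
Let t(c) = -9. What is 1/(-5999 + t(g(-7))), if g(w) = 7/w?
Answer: -1/6008 ≈ -0.00016644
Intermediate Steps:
1/(-5999 + t(g(-7))) = 1/(-5999 - 9) = 1/(-6008) = -1/6008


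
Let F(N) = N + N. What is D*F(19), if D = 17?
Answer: 646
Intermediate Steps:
F(N) = 2*N
D*F(19) = 17*(2*19) = 17*38 = 646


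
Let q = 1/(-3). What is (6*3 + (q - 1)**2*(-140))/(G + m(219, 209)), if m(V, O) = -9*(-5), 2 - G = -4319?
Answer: -1039/19647 ≈ -0.052883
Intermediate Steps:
G = 4321 (G = 2 - 1*(-4319) = 2 + 4319 = 4321)
m(V, O) = 45
q = -1/3 ≈ -0.33333
(6*3 + (q - 1)**2*(-140))/(G + m(219, 209)) = (6*3 + (-1/3 - 1)**2*(-140))/(4321 + 45) = (18 + (-4/3)**2*(-140))/4366 = (18 + (16/9)*(-140))*(1/4366) = (18 - 2240/9)*(1/4366) = -2078/9*1/4366 = -1039/19647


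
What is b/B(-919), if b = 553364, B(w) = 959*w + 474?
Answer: -553364/880847 ≈ -0.62822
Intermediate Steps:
B(w) = 474 + 959*w
b/B(-919) = 553364/(474 + 959*(-919)) = 553364/(474 - 881321) = 553364/(-880847) = 553364*(-1/880847) = -553364/880847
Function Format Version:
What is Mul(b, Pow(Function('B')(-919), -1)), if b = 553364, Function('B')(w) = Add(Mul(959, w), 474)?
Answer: Rational(-553364, 880847) ≈ -0.62822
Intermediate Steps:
Function('B')(w) = Add(474, Mul(959, w))
Mul(b, Pow(Function('B')(-919), -1)) = Mul(553364, Pow(Add(474, Mul(959, -919)), -1)) = Mul(553364, Pow(Add(474, -881321), -1)) = Mul(553364, Pow(-880847, -1)) = Mul(553364, Rational(-1, 880847)) = Rational(-553364, 880847)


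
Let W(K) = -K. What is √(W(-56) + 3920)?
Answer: 2*√994 ≈ 63.056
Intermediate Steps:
√(W(-56) + 3920) = √(-1*(-56) + 3920) = √(56 + 3920) = √3976 = 2*√994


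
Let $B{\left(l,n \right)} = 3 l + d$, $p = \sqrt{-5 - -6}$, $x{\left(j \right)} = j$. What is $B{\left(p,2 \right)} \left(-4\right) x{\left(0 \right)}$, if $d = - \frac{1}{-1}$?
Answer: $0$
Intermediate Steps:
$p = 1$ ($p = \sqrt{-5 + 6} = \sqrt{1} = 1$)
$d = 1$ ($d = \left(-1\right) \left(-1\right) = 1$)
$B{\left(l,n \right)} = 1 + 3 l$ ($B{\left(l,n \right)} = 3 l + 1 = 1 + 3 l$)
$B{\left(p,2 \right)} \left(-4\right) x{\left(0 \right)} = \left(1 + 3 \cdot 1\right) \left(-4\right) 0 = \left(1 + 3\right) \left(-4\right) 0 = 4 \left(-4\right) 0 = \left(-16\right) 0 = 0$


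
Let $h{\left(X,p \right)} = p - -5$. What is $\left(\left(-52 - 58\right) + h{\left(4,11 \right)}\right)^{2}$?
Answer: $8836$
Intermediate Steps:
$h{\left(X,p \right)} = 5 + p$ ($h{\left(X,p \right)} = p + 5 = 5 + p$)
$\left(\left(-52 - 58\right) + h{\left(4,11 \right)}\right)^{2} = \left(\left(-52 - 58\right) + \left(5 + 11\right)\right)^{2} = \left(-110 + 16\right)^{2} = \left(-94\right)^{2} = 8836$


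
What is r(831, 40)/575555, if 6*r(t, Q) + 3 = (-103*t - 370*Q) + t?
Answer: -19913/690666 ≈ -0.028832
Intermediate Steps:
r(t, Q) = -½ - 17*t - 185*Q/3 (r(t, Q) = -½ + ((-103*t - 370*Q) + t)/6 = -½ + ((-370*Q - 103*t) + t)/6 = -½ + (-370*Q - 102*t)/6 = -½ + (-17*t - 185*Q/3) = -½ - 17*t - 185*Q/3)
r(831, 40)/575555 = (-½ - 17*831 - 185/3*40)/575555 = (-½ - 14127 - 7400/3)*(1/575555) = -99565/6*1/575555 = -19913/690666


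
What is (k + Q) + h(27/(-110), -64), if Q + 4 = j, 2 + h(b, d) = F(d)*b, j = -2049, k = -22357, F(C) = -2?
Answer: -1342633/55 ≈ -24412.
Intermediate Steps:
h(b, d) = -2 - 2*b
Q = -2053 (Q = -4 - 2049 = -2053)
(k + Q) + h(27/(-110), -64) = (-22357 - 2053) + (-2 - 54/(-110)) = -24410 + (-2 - 54*(-1)/110) = -24410 + (-2 - 2*(-27/110)) = -24410 + (-2 + 27/55) = -24410 - 83/55 = -1342633/55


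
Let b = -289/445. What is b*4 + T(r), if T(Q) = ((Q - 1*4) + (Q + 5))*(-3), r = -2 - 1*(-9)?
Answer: -21181/445 ≈ -47.598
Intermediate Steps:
b = -289/445 (b = -289*1/445 = -289/445 ≈ -0.64944)
r = 7 (r = -2 + 9 = 7)
T(Q) = -3 - 6*Q (T(Q) = ((Q - 4) + (5 + Q))*(-3) = ((-4 + Q) + (5 + Q))*(-3) = (1 + 2*Q)*(-3) = -3 - 6*Q)
b*4 + T(r) = -289/445*4 + (-3 - 6*7) = -1156/445 + (-3 - 42) = -1156/445 - 45 = -21181/445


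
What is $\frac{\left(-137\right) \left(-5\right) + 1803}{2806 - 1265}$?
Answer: $\frac{2488}{1541} \approx 1.6145$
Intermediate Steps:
$\frac{\left(-137\right) \left(-5\right) + 1803}{2806 - 1265} = \frac{685 + 1803}{1541} = 2488 \cdot \frac{1}{1541} = \frac{2488}{1541}$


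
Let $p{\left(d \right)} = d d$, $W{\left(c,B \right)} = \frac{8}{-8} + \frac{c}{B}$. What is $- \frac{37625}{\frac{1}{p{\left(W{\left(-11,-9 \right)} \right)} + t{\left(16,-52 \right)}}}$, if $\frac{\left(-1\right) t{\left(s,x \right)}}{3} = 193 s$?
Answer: $\frac{28233047500}{81} \approx 3.4856 \cdot 10^{8}$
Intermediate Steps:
$t{\left(s,x \right)} = - 579 s$ ($t{\left(s,x \right)} = - 3 \cdot 193 s = - 579 s$)
$W{\left(c,B \right)} = -1 + \frac{c}{B}$ ($W{\left(c,B \right)} = 8 \left(- \frac{1}{8}\right) + \frac{c}{B} = -1 + \frac{c}{B}$)
$p{\left(d \right)} = d^{2}$
$- \frac{37625}{\frac{1}{p{\left(W{\left(-11,-9 \right)} \right)} + t{\left(16,-52 \right)}}} = - \frac{37625}{\frac{1}{\left(\frac{-11 - -9}{-9}\right)^{2} - 9264}} = - \frac{37625}{\frac{1}{\left(- \frac{-11 + 9}{9}\right)^{2} - 9264}} = - \frac{37625}{\frac{1}{\left(\left(- \frac{1}{9}\right) \left(-2\right)\right)^{2} - 9264}} = - \frac{37625}{\frac{1}{\left(\frac{2}{9}\right)^{2} - 9264}} = - \frac{37625}{\frac{1}{\frac{4}{81} - 9264}} = - \frac{37625}{\frac{1}{- \frac{750380}{81}}} = - \frac{37625}{- \frac{81}{750380}} = \left(-37625\right) \left(- \frac{750380}{81}\right) = \frac{28233047500}{81}$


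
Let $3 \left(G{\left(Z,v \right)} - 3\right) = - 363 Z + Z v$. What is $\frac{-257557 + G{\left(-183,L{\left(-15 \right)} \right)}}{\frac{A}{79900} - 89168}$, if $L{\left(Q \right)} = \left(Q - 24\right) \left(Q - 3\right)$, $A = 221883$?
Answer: $\frac{22230816700}{7124301317} \approx 3.1204$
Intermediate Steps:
$L{\left(Q \right)} = \left(-24 + Q\right) \left(-3 + Q\right)$
$G{\left(Z,v \right)} = 3 - 121 Z + \frac{Z v}{3}$ ($G{\left(Z,v \right)} = 3 + \frac{- 363 Z + Z v}{3} = 3 + \left(- 121 Z + \frac{Z v}{3}\right) = 3 - 121 Z + \frac{Z v}{3}$)
$\frac{-257557 + G{\left(-183,L{\left(-15 \right)} \right)}}{\frac{A}{79900} - 89168} = \frac{-257557 + \left(3 - -22143 + \frac{1}{3} \left(-183\right) \left(72 + \left(-15\right)^{2} - -405\right)\right)}{\frac{221883}{79900} - 89168} = \frac{-257557 + \left(3 + 22143 + \frac{1}{3} \left(-183\right) \left(72 + 225 + 405\right)\right)}{221883 \cdot \frac{1}{79900} - 89168} = \frac{-257557 + \left(3 + 22143 + \frac{1}{3} \left(-183\right) 702\right)}{\frac{221883}{79900} - 89168} = \frac{-257557 + \left(3 + 22143 - 42822\right)}{- \frac{7124301317}{79900}} = \left(-257557 - 20676\right) \left(- \frac{79900}{7124301317}\right) = \left(-278233\right) \left(- \frac{79900}{7124301317}\right) = \frac{22230816700}{7124301317}$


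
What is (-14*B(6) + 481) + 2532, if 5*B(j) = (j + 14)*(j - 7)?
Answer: 3069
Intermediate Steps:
B(j) = (-7 + j)*(14 + j)/5 (B(j) = ((j + 14)*(j - 7))/5 = ((14 + j)*(-7 + j))/5 = ((-7 + j)*(14 + j))/5 = (-7 + j)*(14 + j)/5)
(-14*B(6) + 481) + 2532 = (-14*(-98/5 + (⅕)*6² + (7/5)*6) + 481) + 2532 = (-14*(-98/5 + (⅕)*36 + 42/5) + 481) + 2532 = (-14*(-98/5 + 36/5 + 42/5) + 481) + 2532 = (-14*(-4) + 481) + 2532 = (56 + 481) + 2532 = 537 + 2532 = 3069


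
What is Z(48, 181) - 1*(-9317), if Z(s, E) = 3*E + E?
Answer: 10041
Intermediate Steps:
Z(s, E) = 4*E
Z(48, 181) - 1*(-9317) = 4*181 - 1*(-9317) = 724 + 9317 = 10041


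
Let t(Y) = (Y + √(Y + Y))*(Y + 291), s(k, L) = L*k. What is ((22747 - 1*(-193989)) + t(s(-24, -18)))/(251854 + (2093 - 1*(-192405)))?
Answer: 33067/27897 + 723*√6/37196 ≈ 1.2329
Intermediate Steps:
t(Y) = (291 + Y)*(Y + √2*√Y) (t(Y) = (Y + √(2*Y))*(291 + Y) = (Y + √2*√Y)*(291 + Y) = (291 + Y)*(Y + √2*√Y))
((22747 - 1*(-193989)) + t(s(-24, -18)))/(251854 + (2093 - 1*(-192405))) = ((22747 - 1*(-193989)) + ((-18*(-24))² + 291*(-18*(-24)) + √2*(-18*(-24))^(3/2) + 291*√2*√(-18*(-24))))/(251854 + (2093 - 1*(-192405))) = ((22747 + 193989) + (432² + 291*432 + √2*432^(3/2) + 291*√2*√432))/(251854 + (2093 + 192405)) = (216736 + (186624 + 125712 + √2*(5184*√3) + 291*√2*(12*√3)))/(251854 + 194498) = (216736 + (186624 + 125712 + 5184*√6 + 3492*√6))/446352 = (216736 + (312336 + 8676*√6))*(1/446352) = (529072 + 8676*√6)*(1/446352) = 33067/27897 + 723*√6/37196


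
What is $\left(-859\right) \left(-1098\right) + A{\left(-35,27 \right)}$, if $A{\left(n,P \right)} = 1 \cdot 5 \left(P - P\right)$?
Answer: $943182$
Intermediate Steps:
$A{\left(n,P \right)} = 0$ ($A{\left(n,P \right)} = 5 \cdot 0 = 0$)
$\left(-859\right) \left(-1098\right) + A{\left(-35,27 \right)} = \left(-859\right) \left(-1098\right) + 0 = 943182 + 0 = 943182$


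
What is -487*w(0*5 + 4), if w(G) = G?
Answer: -1948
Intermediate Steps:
-487*w(0*5 + 4) = -487*(0*5 + 4) = -487*(0 + 4) = -487*4 = -1948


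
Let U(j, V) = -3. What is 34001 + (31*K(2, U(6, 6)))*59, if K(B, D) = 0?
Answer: 34001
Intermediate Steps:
34001 + (31*K(2, U(6, 6)))*59 = 34001 + (31*0)*59 = 34001 + 0*59 = 34001 + 0 = 34001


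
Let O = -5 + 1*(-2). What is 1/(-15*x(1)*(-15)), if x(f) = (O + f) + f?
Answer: -1/1125 ≈ -0.00088889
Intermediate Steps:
O = -7 (O = -5 - 2 = -7)
x(f) = -7 + 2*f (x(f) = (-7 + f) + f = -7 + 2*f)
1/(-15*x(1)*(-15)) = 1/(-15*(-7 + 2*1)*(-15)) = 1/(-15*(-7 + 2)*(-15)) = 1/(-15*(-5)*(-15)) = 1/(75*(-15)) = 1/(-1125) = -1/1125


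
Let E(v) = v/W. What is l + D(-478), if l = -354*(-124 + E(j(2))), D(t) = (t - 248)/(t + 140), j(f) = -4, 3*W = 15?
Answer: 37333239/845 ≈ 44181.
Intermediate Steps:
W = 5 (W = (1/3)*15 = 5)
D(t) = (-248 + t)/(140 + t)
E(v) = v/5
l = 220896/5 (l = -354*(-124 + (1/5)*(-4)) = -354*(-124 - 4/5) = -354*(-624/5) = 220896/5 ≈ 44179.)
l + D(-478) = 220896/5 + (-248 - 478)/(140 - 478) = 220896/5 - 726/(-338) = 220896/5 - 1/338*(-726) = 220896/5 + 363/169 = 37333239/845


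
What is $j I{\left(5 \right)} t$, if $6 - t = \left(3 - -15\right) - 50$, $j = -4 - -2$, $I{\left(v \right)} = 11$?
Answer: $-836$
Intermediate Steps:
$j = -2$ ($j = -4 + 2 = -2$)
$t = 38$ ($t = 6 - \left(\left(3 - -15\right) - 50\right) = 6 - \left(\left(3 + 15\right) - 50\right) = 6 - \left(18 - 50\right) = 6 - -32 = 6 + 32 = 38$)
$j I{\left(5 \right)} t = \left(-2\right) 11 \cdot 38 = \left(-22\right) 38 = -836$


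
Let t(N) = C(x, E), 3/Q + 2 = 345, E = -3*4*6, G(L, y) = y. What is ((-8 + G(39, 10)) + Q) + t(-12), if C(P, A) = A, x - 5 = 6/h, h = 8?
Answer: -24007/343 ≈ -69.991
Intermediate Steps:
E = -72 (E = -12*6 = -72)
Q = 3/343 (Q = 3/(-2 + 345) = 3/343 ≈ 0.0087464)
x = 23/4 (x = 5 + 6/8 = 5 + 6*(1/8) = 5 + 3/4 = 23/4 ≈ 5.7500)
t(N) = -72
((-8 + G(39, 10)) + Q) + t(-12) = ((-8 + 10) + 3/343) - 72 = (2 + 3/343) - 72 = 689/343 - 72 = -24007/343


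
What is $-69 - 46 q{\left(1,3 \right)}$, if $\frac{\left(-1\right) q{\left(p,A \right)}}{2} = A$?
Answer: $207$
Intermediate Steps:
$q{\left(p,A \right)} = - 2 A$
$-69 - 46 q{\left(1,3 \right)} = -69 - 46 \left(\left(-2\right) 3\right) = -69 - -276 = -69 + 276 = 207$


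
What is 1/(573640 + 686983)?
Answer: 1/1260623 ≈ 7.9326e-7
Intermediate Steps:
1/(573640 + 686983) = 1/1260623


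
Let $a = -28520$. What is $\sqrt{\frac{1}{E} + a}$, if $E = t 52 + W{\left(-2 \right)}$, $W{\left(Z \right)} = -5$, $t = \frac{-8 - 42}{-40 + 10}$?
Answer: $\frac{i \sqrt{34936985}}{35} \approx 168.88 i$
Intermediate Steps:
$t = \frac{5}{3}$ ($t = - \frac{50}{-30} = \left(-50\right) \left(- \frac{1}{30}\right) = \frac{5}{3} \approx 1.6667$)
$E = \frac{245}{3}$ ($E = \frac{5}{3} \cdot 52 - 5 = \frac{260}{3} - 5 = \frac{245}{3} \approx 81.667$)
$\sqrt{\frac{1}{E} + a} = \sqrt{\frac{1}{\frac{245}{3}} - 28520} = \sqrt{\frac{3}{245} - 28520} = \sqrt{- \frac{6987397}{245}} = \frac{i \sqrt{34936985}}{35}$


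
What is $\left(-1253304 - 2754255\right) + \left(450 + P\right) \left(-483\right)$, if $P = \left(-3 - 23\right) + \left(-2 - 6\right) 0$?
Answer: $-4212351$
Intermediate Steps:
$P = -26$ ($P = -26 - 0 = -26 + 0 = -26$)
$\left(-1253304 - 2754255\right) + \left(450 + P\right) \left(-483\right) = \left(-1253304 - 2754255\right) + \left(450 - 26\right) \left(-483\right) = -4007559 + 424 \left(-483\right) = -4007559 - 204792 = -4212351$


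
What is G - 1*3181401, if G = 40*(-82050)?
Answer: -6463401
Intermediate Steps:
G = -3282000
G - 1*3181401 = -3282000 - 1*3181401 = -3282000 - 3181401 = -6463401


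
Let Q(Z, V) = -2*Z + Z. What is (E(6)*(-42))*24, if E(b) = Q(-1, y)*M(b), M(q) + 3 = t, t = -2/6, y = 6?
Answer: 3360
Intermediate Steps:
t = -⅓ (t = -2*⅙ = -⅓ ≈ -0.33333)
M(q) = -10/3 (M(q) = -3 - ⅓ = -10/3)
Q(Z, V) = -Z
E(b) = -10/3 (E(b) = -1*(-1)*(-10/3) = 1*(-10/3) = -10/3)
(E(6)*(-42))*24 = -10/3*(-42)*24 = 140*24 = 3360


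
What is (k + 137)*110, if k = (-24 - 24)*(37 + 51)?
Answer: -449570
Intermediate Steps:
k = -4224 (k = -48*88 = -4224)
(k + 137)*110 = (-4224 + 137)*110 = -4087*110 = -449570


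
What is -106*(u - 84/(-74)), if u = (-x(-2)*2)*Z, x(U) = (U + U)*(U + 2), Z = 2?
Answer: -4452/37 ≈ -120.32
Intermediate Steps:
x(U) = 2*U*(2 + U) (x(U) = (2*U)*(2 + U) = 2*U*(2 + U))
u = 0 (u = (-2*(-2)*(2 - 2)*2)*2 = (-2*(-2)*0*2)*2 = (-1*0*2)*2 = (0*2)*2 = 0*2 = 0)
-106*(u - 84/(-74)) = -106*(0 - 84/(-74)) = -106*(0 - 84*(-1/74)) = -106*(0 + 42/37) = -106*42/37 = -4452/37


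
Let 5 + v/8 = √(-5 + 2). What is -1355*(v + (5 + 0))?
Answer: 47425 - 10840*I*√3 ≈ 47425.0 - 18775.0*I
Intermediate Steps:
v = -40 + 8*I*√3 (v = -40 + 8*√(-5 + 2) = -40 + 8*√(-3) = -40 + 8*(I*√3) = -40 + 8*I*√3 ≈ -40.0 + 13.856*I)
-1355*(v + (5 + 0)) = -1355*((-40 + 8*I*√3) + (5 + 0)) = -1355*((-40 + 8*I*√3) + 5) = -1355*(-35 + 8*I*√3) = 47425 - 10840*I*√3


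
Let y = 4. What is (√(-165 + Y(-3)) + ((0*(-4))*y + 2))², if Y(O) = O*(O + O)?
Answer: -143 + 28*I*√3 ≈ -143.0 + 48.497*I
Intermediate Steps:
Y(O) = 2*O² (Y(O) = O*(2*O) = 2*O²)
(√(-165 + Y(-3)) + ((0*(-4))*y + 2))² = (√(-165 + 2*(-3)²) + ((0*(-4))*4 + 2))² = (√(-165 + 2*9) + (0*4 + 2))² = (√(-165 + 18) + (0 + 2))² = (√(-147) + 2)² = (7*I*√3 + 2)² = (2 + 7*I*√3)²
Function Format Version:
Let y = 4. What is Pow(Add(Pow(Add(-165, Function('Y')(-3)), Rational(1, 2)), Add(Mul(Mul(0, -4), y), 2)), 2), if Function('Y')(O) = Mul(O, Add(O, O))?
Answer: Add(-143, Mul(28, I, Pow(3, Rational(1, 2)))) ≈ Add(-143.00, Mul(48.497, I))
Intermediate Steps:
Function('Y')(O) = Mul(2, Pow(O, 2)) (Function('Y')(O) = Mul(O, Mul(2, O)) = Mul(2, Pow(O, 2)))
Pow(Add(Pow(Add(-165, Function('Y')(-3)), Rational(1, 2)), Add(Mul(Mul(0, -4), y), 2)), 2) = Pow(Add(Pow(Add(-165, Mul(2, Pow(-3, 2))), Rational(1, 2)), Add(Mul(Mul(0, -4), 4), 2)), 2) = Pow(Add(Pow(Add(-165, Mul(2, 9)), Rational(1, 2)), Add(Mul(0, 4), 2)), 2) = Pow(Add(Pow(Add(-165, 18), Rational(1, 2)), Add(0, 2)), 2) = Pow(Add(Pow(-147, Rational(1, 2)), 2), 2) = Pow(Add(Mul(7, I, Pow(3, Rational(1, 2))), 2), 2) = Pow(Add(2, Mul(7, I, Pow(3, Rational(1, 2)))), 2)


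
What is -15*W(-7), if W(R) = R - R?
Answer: 0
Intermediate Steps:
W(R) = 0
-15*W(-7) = -15*0 = 0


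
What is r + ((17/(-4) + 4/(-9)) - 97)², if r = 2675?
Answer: 16869721/1296 ≈ 13017.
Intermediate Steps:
r + ((17/(-4) + 4/(-9)) - 97)² = 2675 + ((17/(-4) + 4/(-9)) - 97)² = 2675 + ((17*(-¼) + 4*(-⅑)) - 97)² = 2675 + ((-17/4 - 4/9) - 97)² = 2675 + (-169/36 - 97)² = 2675 + (-3661/36)² = 2675 + 13402921/1296 = 16869721/1296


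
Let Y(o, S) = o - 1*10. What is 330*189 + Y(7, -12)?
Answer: 62367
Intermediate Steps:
Y(o, S) = -10 + o (Y(o, S) = o - 10 = -10 + o)
330*189 + Y(7, -12) = 330*189 + (-10 + 7) = 62370 - 3 = 62367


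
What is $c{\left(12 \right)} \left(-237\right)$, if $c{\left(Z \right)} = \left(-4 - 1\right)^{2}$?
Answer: $-5925$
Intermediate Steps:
$c{\left(Z \right)} = 25$ ($c{\left(Z \right)} = \left(-5\right)^{2} = 25$)
$c{\left(12 \right)} \left(-237\right) = 25 \left(-237\right) = -5925$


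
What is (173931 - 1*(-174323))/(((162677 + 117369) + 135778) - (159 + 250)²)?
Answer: 348254/248543 ≈ 1.4012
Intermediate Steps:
(173931 - 1*(-174323))/(((162677 + 117369) + 135778) - (159 + 250)²) = (173931 + 174323)/((280046 + 135778) - 1*409²) = 348254/(415824 - 1*167281) = 348254/(415824 - 167281) = 348254/248543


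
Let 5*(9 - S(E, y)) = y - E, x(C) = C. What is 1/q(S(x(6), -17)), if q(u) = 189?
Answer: 1/189 ≈ 0.0052910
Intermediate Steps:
S(E, y) = 9 - y/5 + E/5 (S(E, y) = 9 - (y - E)/5 = 9 + (-y/5 + E/5) = 9 - y/5 + E/5)
1/q(S(x(6), -17)) = 1/189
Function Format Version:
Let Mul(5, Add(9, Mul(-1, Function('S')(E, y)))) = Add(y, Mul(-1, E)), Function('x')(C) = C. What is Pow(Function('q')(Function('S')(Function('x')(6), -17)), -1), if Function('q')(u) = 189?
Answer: Rational(1, 189) ≈ 0.0052910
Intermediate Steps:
Function('S')(E, y) = Add(9, Mul(Rational(-1, 5), y), Mul(Rational(1, 5), E)) (Function('S')(E, y) = Add(9, Mul(Rational(-1, 5), Add(y, Mul(-1, E)))) = Add(9, Add(Mul(Rational(-1, 5), y), Mul(Rational(1, 5), E))) = Add(9, Mul(Rational(-1, 5), y), Mul(Rational(1, 5), E)))
Pow(Function('q')(Function('S')(Function('x')(6), -17)), -1) = Pow(189, -1) = Rational(1, 189)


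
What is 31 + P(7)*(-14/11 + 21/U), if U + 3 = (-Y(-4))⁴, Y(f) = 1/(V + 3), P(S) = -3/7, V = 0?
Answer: 8363/242 ≈ 34.558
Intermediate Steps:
P(S) = -3/7 (P(S) = -3*⅐ = -3/7)
Y(f) = ⅓ (Y(f) = 1/(0 + 3) = 1/3 = ⅓)
U = -242/81 (U = -3 + (-1*⅓)⁴ = -3 + (-⅓)⁴ = -3 + 1/81 = -242/81 ≈ -2.9877)
31 + P(7)*(-14/11 + 21/U) = 31 - 3*(-14/11 + 21/(-242/81))/7 = 31 - 3*(-14*1/11 + 21*(-81/242))/7 = 31 - 3*(-14/11 - 1701/242)/7 = 31 - 3/7*(-2009/242) = 31 + 861/242 = 8363/242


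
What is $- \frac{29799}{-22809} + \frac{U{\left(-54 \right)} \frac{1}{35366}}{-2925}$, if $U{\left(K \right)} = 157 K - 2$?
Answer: $\frac{102758912159}{78649651665} \approx 1.3065$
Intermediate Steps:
$U{\left(K \right)} = -2 + 157 K$
$- \frac{29799}{-22809} + \frac{U{\left(-54 \right)} \frac{1}{35366}}{-2925} = - \frac{29799}{-22809} + \frac{\left(-2 + 157 \left(-54\right)\right) \frac{1}{35366}}{-2925} = \left(-29799\right) \left(- \frac{1}{22809}\right) + \left(-2 - 8478\right) \frac{1}{35366} \left(- \frac{1}{2925}\right) = \frac{9933}{7603} + \left(-8480\right) \frac{1}{35366} \left(- \frac{1}{2925}\right) = \frac{9933}{7603} - - \frac{848}{10344555} = \frac{9933}{7603} + \frac{848}{10344555} = \frac{102758912159}{78649651665}$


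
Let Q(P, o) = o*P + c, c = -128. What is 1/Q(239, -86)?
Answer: -1/20682 ≈ -4.8351e-5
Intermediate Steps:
Q(P, o) = -128 + P*o (Q(P, o) = o*P - 128 = P*o - 128 = -128 + P*o)
1/Q(239, -86) = 1/(-128 + 239*(-86)) = 1/(-128 - 20554) = 1/(-20682) = -1/20682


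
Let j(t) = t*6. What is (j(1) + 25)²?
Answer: 961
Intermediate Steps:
j(t) = 6*t
(j(1) + 25)² = (6*1 + 25)² = (6 + 25)² = 31² = 961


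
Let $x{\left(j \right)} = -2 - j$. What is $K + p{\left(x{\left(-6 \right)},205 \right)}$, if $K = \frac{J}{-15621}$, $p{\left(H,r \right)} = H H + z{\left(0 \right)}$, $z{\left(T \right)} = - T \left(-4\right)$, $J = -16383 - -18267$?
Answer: $\frac{82684}{5207} \approx 15.879$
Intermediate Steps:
$J = 1884$ ($J = -16383 + 18267 = 1884$)
$z{\left(T \right)} = 4 T$
$p{\left(H,r \right)} = H^{2}$ ($p{\left(H,r \right)} = H H + 4 \cdot 0 = H^{2} + 0 = H^{2}$)
$K = - \frac{628}{5207}$ ($K = \frac{1884}{-15621} = 1884 \left(- \frac{1}{15621}\right) = - \frac{628}{5207} \approx -0.12061$)
$K + p{\left(x{\left(-6 \right)},205 \right)} = - \frac{628}{5207} + \left(-2 - -6\right)^{2} = - \frac{628}{5207} + \left(-2 + 6\right)^{2} = - \frac{628}{5207} + 4^{2} = - \frac{628}{5207} + 16 = \frac{82684}{5207}$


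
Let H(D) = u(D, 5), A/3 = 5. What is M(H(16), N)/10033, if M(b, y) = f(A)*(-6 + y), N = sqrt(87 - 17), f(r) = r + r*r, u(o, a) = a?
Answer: -1440/10033 + 240*sqrt(70)/10033 ≈ 0.056612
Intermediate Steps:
A = 15 (A = 3*5 = 15)
H(D) = 5
f(r) = r + r**2
N = sqrt(70) ≈ 8.3666
M(b, y) = -1440 + 240*y (M(b, y) = (15*(1 + 15))*(-6 + y) = (15*16)*(-6 + y) = 240*(-6 + y) = -1440 + 240*y)
M(H(16), N)/10033 = (-1440 + 240*sqrt(70))/10033 = (-1440 + 240*sqrt(70))*(1/10033) = -1440/10033 + 240*sqrt(70)/10033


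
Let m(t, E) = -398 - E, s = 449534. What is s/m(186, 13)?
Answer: -449534/411 ≈ -1093.8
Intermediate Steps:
s/m(186, 13) = 449534/(-398 - 1*13) = 449534/(-398 - 13) = 449534/(-411) = 449534*(-1/411) = -449534/411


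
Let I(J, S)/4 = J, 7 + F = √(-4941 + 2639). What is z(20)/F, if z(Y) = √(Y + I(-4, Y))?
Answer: -14/2351 - 2*I*√2302/2351 ≈ -0.0059549 - 0.040816*I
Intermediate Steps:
F = -7 + I*√2302 (F = -7 + √(-4941 + 2639) = -7 + √(-2302) = -7 + I*√2302 ≈ -7.0 + 47.979*I)
I(J, S) = 4*J
z(Y) = √(-16 + Y) (z(Y) = √(Y + 4*(-4)) = √(Y - 16) = √(-16 + Y))
z(20)/F = √(-16 + 20)/(-7 + I*√2302) = √4/(-7 + I*√2302) = 2/(-7 + I*√2302)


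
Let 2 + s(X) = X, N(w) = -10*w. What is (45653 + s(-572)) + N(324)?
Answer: 41839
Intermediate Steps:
s(X) = -2 + X
(45653 + s(-572)) + N(324) = (45653 + (-2 - 572)) - 10*324 = (45653 - 574) - 3240 = 45079 - 3240 = 41839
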